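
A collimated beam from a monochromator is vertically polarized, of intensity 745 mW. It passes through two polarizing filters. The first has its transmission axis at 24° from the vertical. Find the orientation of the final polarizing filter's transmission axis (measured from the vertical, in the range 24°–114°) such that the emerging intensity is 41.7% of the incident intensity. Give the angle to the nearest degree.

θ ≈ 69°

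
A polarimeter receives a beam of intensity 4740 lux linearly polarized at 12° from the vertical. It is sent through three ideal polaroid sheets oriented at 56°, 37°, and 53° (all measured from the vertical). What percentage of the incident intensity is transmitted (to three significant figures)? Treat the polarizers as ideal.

≈ 42.7%

I₁ = 4740 lux · cos²(44°) = 2453 lux.
I₂ = I₁ · cos²(19°) = 2453 · 0.894 = 2193 lux.
I₃ = I₂ · cos²(16°) = 2193 · 0.924 = 2026 lux.
That is 42.75% of the incident intensity.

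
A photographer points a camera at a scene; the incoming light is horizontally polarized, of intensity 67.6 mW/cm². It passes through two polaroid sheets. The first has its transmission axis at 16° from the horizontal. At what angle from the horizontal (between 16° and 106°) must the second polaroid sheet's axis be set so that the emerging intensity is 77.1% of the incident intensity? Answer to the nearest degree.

θ ≈ 40°

I₁ = I₀ cos²(16° − 0°) = I₀ cos²(16°) = 0.924 I₀.
Need I₂/I₀ = 0.771, so cos²(θ − 16°) = 0.771 / 0.924 = 0.8344.
θ − 16° = arccos(√0.8344) = 24.0°, giving θ ≈ 16 + 24.0 = 40.0°.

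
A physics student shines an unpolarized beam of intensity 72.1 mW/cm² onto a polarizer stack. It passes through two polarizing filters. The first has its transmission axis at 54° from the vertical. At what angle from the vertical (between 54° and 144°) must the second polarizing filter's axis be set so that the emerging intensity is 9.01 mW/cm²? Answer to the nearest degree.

θ ≈ 114°

Unpolarized light through the first polarizer → I₁ = ½ I₀, now polarized at 54°.
Target fraction: 9.01 / 72.1 mW/cm² = 0.125 of I₀.
Need I₂/I₀ = 0.125, so cos²(θ − 54°) = 0.125 / 0.5 = 0.2499.
θ − 54° = arccos(√0.2499) = 60.0°, giving θ ≈ 54 + 60.0 = 114.0°.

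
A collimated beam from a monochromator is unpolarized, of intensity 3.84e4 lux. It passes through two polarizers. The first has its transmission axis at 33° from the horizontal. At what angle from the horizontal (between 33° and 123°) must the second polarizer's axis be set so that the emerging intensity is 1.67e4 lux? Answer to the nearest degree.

Unpolarized light through the first polarizer → I₁ = ½ I₀, now polarized at 33°.
Target fraction: 1.67e4 / 3.84e4 lux = 0.4349 of I₀.
Need I₂/I₀ = 0.4349, so cos²(θ − 33°) = 0.4349 / 0.5 = 0.8698.
θ − 33° = arccos(√0.8698) = 21.2°, giving θ ≈ 33 + 21.2 = 54.2°.

θ ≈ 54°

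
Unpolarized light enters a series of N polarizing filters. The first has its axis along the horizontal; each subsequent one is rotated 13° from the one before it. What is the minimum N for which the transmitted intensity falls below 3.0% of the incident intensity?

First polarizer halves the unpolarized light: factor 1/2.
Each further stage multiplies by cos²(13°) = 0.9494.
After N polarizers: T = 0.5·0.9494^(N−1). Require T < 0.030 ⇒ N−1 > ln(0.030/0.5)/ln(0.9494) = 54.18, so N−1 ≥ 55 and N = 56.
Check: N=56 gives T = 0.02875 < 0.030; N=55 gives T = 0.03028.

N = 56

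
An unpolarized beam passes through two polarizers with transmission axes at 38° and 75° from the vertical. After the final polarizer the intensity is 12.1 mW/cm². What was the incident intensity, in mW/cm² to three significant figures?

I₀ ≈ 37.9 mW/cm²

Unpolarized light through the first polarizer → I₁ = ½ I₀, now polarized at 38°.
I₂ = I₁ cos²(75° − 38°) = 0.5 I₀ · cos²(37°) = 0.3189 I₀.
So 12.1 mW/cm² = 0.3189 I₀, giving I₀ = 12.1/0.3189 = 37.94 mW/cm².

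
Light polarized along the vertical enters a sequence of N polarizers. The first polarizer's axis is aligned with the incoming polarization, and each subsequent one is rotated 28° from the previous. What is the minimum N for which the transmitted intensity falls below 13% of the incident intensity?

N = 10

First polarizer is aligned with the polarization: full transmission.
Each further stage multiplies by cos²(28°) = 0.7796.
After N polarizers: T = 0.7796^(N−1). Require T < 0.13 ⇒ N−1 > ln(0.13)/ln(0.7796) = 8.19, so N−1 ≥ 9 and N = 10.
Check: N=10 gives T = 0.1064 < 0.13; N=9 gives T = 0.1364.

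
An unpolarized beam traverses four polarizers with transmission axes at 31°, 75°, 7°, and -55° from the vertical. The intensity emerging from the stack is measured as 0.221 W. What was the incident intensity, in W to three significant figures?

I₀ ≈ 27.6 W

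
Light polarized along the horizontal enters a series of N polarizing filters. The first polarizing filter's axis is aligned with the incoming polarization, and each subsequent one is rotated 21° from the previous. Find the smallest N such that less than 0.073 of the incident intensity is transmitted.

N = 21

First polarizer is aligned with the polarization: full transmission.
Each further stage multiplies by cos²(21°) = 0.8716.
After N polarizers: T = 0.8716^(N−1). Require T < 0.073 ⇒ N−1 > ln(0.073)/ln(0.8716) = 19.04, so N−1 ≥ 20 and N = 21.
Check: N=21 gives T = 0.06398 < 0.073; N=20 gives T = 0.07341.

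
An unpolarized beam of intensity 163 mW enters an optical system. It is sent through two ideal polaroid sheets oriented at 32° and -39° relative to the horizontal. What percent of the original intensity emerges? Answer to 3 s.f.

≈ 5.30%

Unpolarized light through the first polarizer → I₁ = 163 mW/2 = 81.5 mW, polarized at 32°.
I₂ = I₁ · cos²(71°) = 81.5 · 0.106 = 8.639 mW.
That is 5.3% of the incident intensity.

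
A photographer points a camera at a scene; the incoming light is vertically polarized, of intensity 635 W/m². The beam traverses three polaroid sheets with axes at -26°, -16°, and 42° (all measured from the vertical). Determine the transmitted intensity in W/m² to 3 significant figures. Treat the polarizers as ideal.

By Malus's law, I₁ = 635 W/m² · cos²(26°) = 513 W/m².
I₂ = I₁ · cos²(10°) = 513 · 0.9698 = 497.5 W/m².
I₃ = I₂ · cos²(58°) = 497.5 · 0.2808 = 139.7 W/m².

I ≈ 140 W/m²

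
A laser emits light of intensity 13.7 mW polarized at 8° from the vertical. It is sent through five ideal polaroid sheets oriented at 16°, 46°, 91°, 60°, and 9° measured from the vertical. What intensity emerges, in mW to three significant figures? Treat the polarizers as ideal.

I₁ = 13.7 mW · cos²(8°) = 13.43 mW.
I₂ = I₁ · cos²(30°) = 13.43 · 0.75 = 10.08 mW.
I₃ = I₂ · cos²(45°) = 10.08 · 0.5 = 5.038 mW.
I₄ = I₃ · cos²(31°) = 5.038 · 0.7347 = 3.702 mW.
I₅ = I₄ · cos²(51°) = 3.702 · 0.396 = 1.466 mW.

I ≈ 1.47 mW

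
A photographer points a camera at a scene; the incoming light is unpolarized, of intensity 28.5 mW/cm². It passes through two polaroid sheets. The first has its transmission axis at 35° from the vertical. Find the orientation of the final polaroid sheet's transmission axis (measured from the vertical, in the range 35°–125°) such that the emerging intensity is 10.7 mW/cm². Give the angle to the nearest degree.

Unpolarized light through the first polarizer → I₁ = ½ I₀, now polarized at 35°.
Target fraction: 10.7 / 28.5 mW/cm² = 0.3754 of I₀.
Need I₂/I₀ = 0.3754, so cos²(θ − 35°) = 0.3754 / 0.5 = 0.7509.
θ − 35° = arccos(√0.7509) = 29.9°, giving θ ≈ 35 + 29.9 = 64.9°.

θ ≈ 65°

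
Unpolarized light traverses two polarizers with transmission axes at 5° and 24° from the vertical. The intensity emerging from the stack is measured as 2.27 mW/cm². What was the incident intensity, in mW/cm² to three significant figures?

Unpolarized light through the first polarizer → I₁ = ½ I₀, now polarized at 5°.
I₂ = I₁ cos²(24° − 5°) = 0.5 I₀ · cos²(19°) = 0.447 I₀.
So 2.27 mW/cm² = 0.447 I₀, giving I₀ = 2.27/0.447 = 5.078 mW/cm².

I₀ ≈ 5.08 mW/cm²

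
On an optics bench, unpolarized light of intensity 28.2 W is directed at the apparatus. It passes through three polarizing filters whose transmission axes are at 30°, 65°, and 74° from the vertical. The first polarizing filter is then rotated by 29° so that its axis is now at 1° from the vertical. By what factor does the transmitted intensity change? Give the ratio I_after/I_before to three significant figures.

Before rotation:
Unpolarized light through the first polarizer → I₁ = ½ I₀, now polarized at 30°.
I₂ = I₁ cos²(65° − 30°) = 0.5 I₀ · cos²(35°) = 0.3355 I₀.
I₃ = I₂ cos²(74° − 65°) = 0.3355 I₀ · cos²(9°) = 0.3273 I₀.
After rotation:
Unpolarized light through the first polarizer → I₁ = ½ I₀, now polarized at 1°.
I₂ = I₁ cos²(65° − 1°) = 0.5 I₀ · cos²(64°) = 0.09608 I₀.
I₃ = I₂ cos²(74° − 65°) = 0.09608 I₀ · cos²(9°) = 0.09373 I₀.
Ratio = 0.09373 / 0.3273 = 0.2864.

I_new/I_old ≈ 0.286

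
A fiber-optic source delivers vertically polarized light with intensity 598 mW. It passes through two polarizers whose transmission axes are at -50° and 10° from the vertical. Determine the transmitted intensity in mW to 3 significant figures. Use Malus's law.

I ≈ 61.8 mW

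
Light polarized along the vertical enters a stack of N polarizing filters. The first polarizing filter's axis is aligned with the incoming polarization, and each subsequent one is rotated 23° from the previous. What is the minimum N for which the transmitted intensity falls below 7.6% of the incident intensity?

N = 17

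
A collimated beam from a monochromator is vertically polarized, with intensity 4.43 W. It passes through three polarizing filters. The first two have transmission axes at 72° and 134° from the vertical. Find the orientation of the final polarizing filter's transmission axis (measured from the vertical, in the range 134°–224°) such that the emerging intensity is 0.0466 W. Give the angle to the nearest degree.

I₁ = I₀ cos²(72° − 0°) = I₀ cos²(72°) = 0.09549 I₀.
I₂ = I₁ cos²(134° − 72°) = 0.09549 I₀ · cos²(62°) = 0.02105 I₀.
Target fraction: 0.0466 / 4.43 W = 0.01052 of I₀.
Need I₃/I₀ = 0.01052, so cos²(θ − 134°) = 0.01052 / 0.02105 = 0.4998.
θ − 134° = arccos(√0.4998) = 45.0°, giving θ ≈ 134 + 45.0 = 179.0°.

θ ≈ 179°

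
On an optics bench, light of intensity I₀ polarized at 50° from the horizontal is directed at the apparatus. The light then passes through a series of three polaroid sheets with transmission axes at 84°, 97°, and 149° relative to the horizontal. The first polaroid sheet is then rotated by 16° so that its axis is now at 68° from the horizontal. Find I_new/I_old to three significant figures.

Before rotation:
By Malus's law, I₁ = I₀ cos²(84° − 50°) = I₀ cos²(34°) = 0.6873 I₀.
I₂ = I₁ cos²(97° − 84°) = 0.6873 I₀ · cos²(13°) = 0.6525 I₀.
I₃ = I₂ cos²(149° − 97°) = 0.6525 I₀ · cos²(52°) = 0.2473 I₀.
After rotation:
I₁ = I₀ cos²(68° − 50°) = I₀ cos²(18°) = 0.9045 I₀.
I₂ = I₁ cos²(97° − 68°) = 0.9045 I₀ · cos²(29°) = 0.6919 I₀.
I₃ = I₂ cos²(149° − 97°) = 0.6919 I₀ · cos²(52°) = 0.2623 I₀.
Ratio = 0.2623 / 0.2473 = 1.06.

I_new/I_old ≈ 1.06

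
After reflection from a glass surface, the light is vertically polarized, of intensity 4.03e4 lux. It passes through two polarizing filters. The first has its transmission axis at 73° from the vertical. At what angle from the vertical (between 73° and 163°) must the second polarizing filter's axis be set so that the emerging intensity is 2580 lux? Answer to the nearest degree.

θ ≈ 103°

I₁ = I₀ cos²(73° − 0°) = I₀ cos²(73°) = 0.08548 I₀.
Target fraction: 2580 / 4.03e4 lux = 0.06402 of I₀.
Need I₂/I₀ = 0.06402, so cos²(θ − 73°) = 0.06402 / 0.08548 = 0.7489.
θ − 73° = arccos(√0.7489) = 30.1°, giving θ ≈ 73 + 30.1 = 103.1°.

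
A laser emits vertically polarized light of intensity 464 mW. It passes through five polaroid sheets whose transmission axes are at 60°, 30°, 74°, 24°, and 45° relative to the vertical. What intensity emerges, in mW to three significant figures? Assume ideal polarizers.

I ≈ 16.2 mW

By Malus's law, I₁ = 464 mW · cos²(60°) = 116 mW.
I₂ = I₁ · cos²(30°) = 116 · 0.75 = 87 mW.
I₃ = I₂ · cos²(44°) = 87 · 0.5174 = 45.02 mW.
I₄ = I₃ · cos²(50°) = 45.02 · 0.4132 = 18.6 mW.
I₅ = I₄ · cos²(21°) = 18.6 · 0.8716 = 16.21 mW.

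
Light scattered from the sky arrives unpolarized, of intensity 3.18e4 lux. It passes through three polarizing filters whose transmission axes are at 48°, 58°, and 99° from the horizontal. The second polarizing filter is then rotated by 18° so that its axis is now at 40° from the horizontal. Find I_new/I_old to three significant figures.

Before rotation:
Unpolarized light through the first polarizer → I₁ = ½ I₀, now polarized at 48°.
I₂ = I₁ cos²(58° − 48°) = 0.5 I₀ · cos²(10°) = 0.4849 I₀.
I₃ = I₂ cos²(99° − 58°) = 0.4849 I₀ · cos²(41°) = 0.2762 I₀.
After rotation:
Unpolarized light through the first polarizer → I₁ = ½ I₀, now polarized at 48°.
I₂ = I₁ cos²(40° − 48°) = 0.5 I₀ · cos²(8°) = 0.4903 I₀.
I₃ = I₂ cos²(99° − 40°) = 0.4903 I₀ · cos²(59°) = 0.1301 I₀.
Ratio = 0.1301 / 0.2762 = 0.4709.

I_new/I_old ≈ 0.471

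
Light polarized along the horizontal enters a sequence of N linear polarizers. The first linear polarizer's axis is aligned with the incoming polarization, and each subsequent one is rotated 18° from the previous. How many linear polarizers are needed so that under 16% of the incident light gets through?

N = 20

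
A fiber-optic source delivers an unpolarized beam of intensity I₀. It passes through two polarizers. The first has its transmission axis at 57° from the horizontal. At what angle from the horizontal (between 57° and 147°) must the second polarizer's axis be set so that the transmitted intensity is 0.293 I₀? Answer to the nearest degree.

Unpolarized light through the first polarizer → I₁ = ½ I₀, now polarized at 57°.
Need I₂/I₀ = 0.293, so cos²(θ − 57°) = 0.293 / 0.5 = 0.586.
θ − 57° = arccos(√0.586) = 40.0°, giving θ ≈ 57 + 40.0 = 97.0°.

θ ≈ 97°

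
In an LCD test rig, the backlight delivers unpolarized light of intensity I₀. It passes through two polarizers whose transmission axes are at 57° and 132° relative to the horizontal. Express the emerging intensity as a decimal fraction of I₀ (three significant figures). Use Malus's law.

≈ 0.0335 I₀

Unpolarized light through the first polarizer → I₁ = ½ I₀, now polarized at 57°.
I₂ = I₁ cos²(132° − 57°) = 0.5 I₀ · cos²(75°) = 0.03349 I₀.
Transmitted fraction = 0.03349.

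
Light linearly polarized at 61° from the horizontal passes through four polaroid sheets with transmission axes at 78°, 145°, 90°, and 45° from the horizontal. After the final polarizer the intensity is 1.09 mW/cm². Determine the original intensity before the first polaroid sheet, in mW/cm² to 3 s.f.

By Malus's law, I₁ = I₀ cos²(78° − 61°) = I₀ cos²(17°) = 0.9145 I₀.
I₂ = I₁ cos²(145° − 78°) = 0.9145 I₀ · cos²(67°) = 0.1396 I₀.
I₃ = I₂ cos²(90° − 145°) = 0.1396 I₀ · cos²(55°) = 0.04593 I₀.
I₄ = I₃ cos²(45° − 90°) = 0.04593 I₀ · cos²(45°) = 0.02297 I₀.
So 1.09 mW/cm² = 0.02297 I₀, giving I₀ = 1.09/0.02297 = 47.46 mW/cm².

I₀ ≈ 47.5 mW/cm²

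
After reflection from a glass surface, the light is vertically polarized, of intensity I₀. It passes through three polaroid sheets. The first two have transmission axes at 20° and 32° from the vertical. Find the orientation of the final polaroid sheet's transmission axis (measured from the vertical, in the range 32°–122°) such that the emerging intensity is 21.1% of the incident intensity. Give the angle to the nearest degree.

I₁ = I₀ cos²(20° − 0°) = I₀ cos²(20°) = 0.883 I₀.
I₂ = I₁ cos²(32° − 20°) = 0.883 I₀ · cos²(12°) = 0.8449 I₀.
Need I₃/I₀ = 0.211, so cos²(θ − 32°) = 0.211 / 0.8449 = 0.2497.
θ − 32° = arccos(√0.2497) = 60.0°, giving θ ≈ 32 + 60.0 = 92.0°.

θ ≈ 92°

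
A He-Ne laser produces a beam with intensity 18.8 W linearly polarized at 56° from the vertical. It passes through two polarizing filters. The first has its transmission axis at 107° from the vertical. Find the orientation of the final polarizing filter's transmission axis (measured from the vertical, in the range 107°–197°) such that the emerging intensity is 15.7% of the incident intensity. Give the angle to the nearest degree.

θ ≈ 158°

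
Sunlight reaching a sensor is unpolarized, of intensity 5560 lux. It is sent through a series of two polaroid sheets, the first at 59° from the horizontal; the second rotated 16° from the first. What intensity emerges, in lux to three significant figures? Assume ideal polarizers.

Unpolarized light through the first polarizer → I₁ = 5560 lux/2 = 2780 lux, polarized at 59°.
I₂ = I₁ · cos²(16°) = 2780 · 0.924 = 2569 lux.

I ≈ 2570 lux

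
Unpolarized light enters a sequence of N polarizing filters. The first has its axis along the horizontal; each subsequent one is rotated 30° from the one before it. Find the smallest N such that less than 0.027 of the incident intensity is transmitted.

N = 12

First polarizer halves the unpolarized light: factor 1/2.
Each further stage multiplies by cos²(30°) = 0.75.
After N polarizers: T = 0.5·0.75^(N−1). Require T < 0.027 ⇒ N−1 > ln(0.027/0.5)/ln(0.75) = 10.15, so N−1 ≥ 11 and N = 12.
Check: N=12 gives T = 0.02112 < 0.027; N=11 gives T = 0.02816.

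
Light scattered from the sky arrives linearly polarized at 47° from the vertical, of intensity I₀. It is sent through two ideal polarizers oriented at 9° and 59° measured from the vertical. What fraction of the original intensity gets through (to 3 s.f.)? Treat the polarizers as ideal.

By Malus's law, I₁ = I₀ cos²(9° − 47°) = I₀ cos²(38°) = 0.621 I₀.
I₂ = I₁ cos²(59° − 9°) = 0.621 I₀ · cos²(50°) = 0.2566 I₀.
Transmitted fraction = 0.2566.

≈ 0.257 I₀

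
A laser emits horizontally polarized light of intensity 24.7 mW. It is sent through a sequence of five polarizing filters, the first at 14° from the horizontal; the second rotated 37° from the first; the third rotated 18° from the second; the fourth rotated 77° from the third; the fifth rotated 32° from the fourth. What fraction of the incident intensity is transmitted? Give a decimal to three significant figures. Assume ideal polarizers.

I/I₀ ≈ 0.0198

I₁ = 24.7 mW · cos²(14°) = 23.25 mW.
I₂ = I₁ · cos²(37°) = 23.25 · 0.6378 = 14.83 mW.
I₃ = I₂ · cos²(18°) = 14.83 · 0.9045 = 13.42 mW.
I₄ = I₃ · cos²(77°) = 13.42 · 0.0506 = 0.6789 mW.
I₅ = I₄ · cos²(32°) = 0.6789 · 0.7192 = 0.4882 mW.
Transmitted fraction = 0.01977.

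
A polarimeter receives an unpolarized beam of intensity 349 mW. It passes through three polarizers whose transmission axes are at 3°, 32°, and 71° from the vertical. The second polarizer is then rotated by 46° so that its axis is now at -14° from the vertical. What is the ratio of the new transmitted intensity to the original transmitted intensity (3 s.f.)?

I_new/I_old ≈ 0.0150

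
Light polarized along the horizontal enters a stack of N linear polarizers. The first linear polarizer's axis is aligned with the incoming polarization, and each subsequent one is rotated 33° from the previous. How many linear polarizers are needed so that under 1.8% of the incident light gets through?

N = 13

First polarizer is aligned with the polarization: full transmission.
Each further stage multiplies by cos²(33°) = 0.7034.
After N polarizers: T = 0.7034^(N−1). Require T < 0.018 ⇒ N−1 > ln(0.018)/ln(0.7034) = 11.42, so N−1 ≥ 12 and N = 13.
Check: N=13 gives T = 0.01466 < 0.018; N=12 gives T = 0.02085.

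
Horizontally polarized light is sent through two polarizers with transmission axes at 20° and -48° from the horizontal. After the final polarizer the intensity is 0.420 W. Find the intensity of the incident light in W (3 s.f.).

I₀ ≈ 3.39 W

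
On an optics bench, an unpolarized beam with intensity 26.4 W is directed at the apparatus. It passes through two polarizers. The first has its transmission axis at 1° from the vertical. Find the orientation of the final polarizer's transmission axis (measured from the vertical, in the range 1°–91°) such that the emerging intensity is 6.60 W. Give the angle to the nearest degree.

Unpolarized light through the first polarizer → I₁ = ½ I₀, now polarized at 1°.
Target fraction: 6.60 / 26.4 W = 0.25 of I₀.
Need I₂/I₀ = 0.25, so cos²(θ − 1°) = 0.25 / 0.5 = 0.5.
θ − 1° = arccos(√0.5) = 45.0°, giving θ ≈ 1 + 45.0 = 46.0°.

θ ≈ 46°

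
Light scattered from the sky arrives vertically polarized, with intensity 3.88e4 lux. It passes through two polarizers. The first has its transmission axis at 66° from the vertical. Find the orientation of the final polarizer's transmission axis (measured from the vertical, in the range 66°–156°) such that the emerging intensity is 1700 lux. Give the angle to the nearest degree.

By Malus's law, I₁ = I₀ cos²(66° − 0°) = I₀ cos²(66°) = 0.1654 I₀.
Target fraction: 1700 / 3.88e4 lux = 0.04381 of I₀.
Need I₂/I₀ = 0.04381, so cos²(θ − 66°) = 0.04381 / 0.1654 = 0.2648.
θ − 66° = arccos(√0.2648) = 59.0°, giving θ ≈ 66 + 59.0 = 125.0°.

θ ≈ 125°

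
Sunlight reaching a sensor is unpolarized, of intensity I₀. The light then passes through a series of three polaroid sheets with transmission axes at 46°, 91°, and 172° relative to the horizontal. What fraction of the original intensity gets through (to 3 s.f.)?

≈ 0.00612 I₀

Unpolarized light through the first polarizer → I₁ = ½ I₀, now polarized at 46°.
I₂ = I₁ cos²(91° − 46°) = 0.5 I₀ · cos²(45°) = 0.25 I₀.
I₃ = I₂ cos²(172° − 91°) = 0.25 I₀ · cos²(81°) = 0.006118 I₀.
Transmitted fraction = 0.006118.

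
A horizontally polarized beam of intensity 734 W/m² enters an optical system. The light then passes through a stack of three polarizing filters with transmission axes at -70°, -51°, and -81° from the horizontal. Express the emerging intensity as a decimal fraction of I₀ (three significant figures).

I/I₀ ≈ 0.0784

I₁ = 734 W/m² · cos²(70°) = 85.86 W/m².
I₂ = I₁ · cos²(19°) = 85.86 · 0.894 = 76.76 W/m².
I₃ = I₂ · cos²(30°) = 76.76 · 0.75 = 57.57 W/m².
Transmitted fraction = 0.07843.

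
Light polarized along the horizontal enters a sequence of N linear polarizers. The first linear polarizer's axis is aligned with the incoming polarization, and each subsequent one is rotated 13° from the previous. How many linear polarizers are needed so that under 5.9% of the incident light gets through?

N = 56

First polarizer is aligned with the polarization: full transmission.
Each further stage multiplies by cos²(13°) = 0.9494.
After N polarizers: T = 0.9494^(N−1). Require T < 0.059 ⇒ N−1 > ln(0.059)/ln(0.9494) = 54.50, so N−1 ≥ 55 and N = 56.
Check: N=56 gives T = 0.0575 < 0.059; N=55 gives T = 0.06056.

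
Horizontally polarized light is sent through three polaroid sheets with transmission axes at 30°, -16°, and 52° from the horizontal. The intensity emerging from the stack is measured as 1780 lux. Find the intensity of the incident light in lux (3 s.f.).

I₀ ≈ 3.50e4 lux

I₁ = I₀ cos²(30° − 0°) = I₀ cos²(30°) = 0.75 I₀.
I₂ = I₁ cos²(-16° − 30°) = 0.75 I₀ · cos²(46°) = 0.3619 I₀.
I₃ = I₂ cos²(52° + 16°) = 0.3619 I₀ · cos²(68°) = 0.05079 I₀.
So 1780 lux = 0.05079 I₀, giving I₀ = 1780/0.05079 = 3.505e+04 lux.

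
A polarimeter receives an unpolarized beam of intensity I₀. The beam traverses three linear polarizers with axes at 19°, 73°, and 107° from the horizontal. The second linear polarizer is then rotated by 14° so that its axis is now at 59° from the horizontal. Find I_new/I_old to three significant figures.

Before rotation:
Unpolarized light through the first polarizer → I₁ = ½ I₀, now polarized at 19°.
I₂ = I₁ cos²(73° − 19°) = 0.5 I₀ · cos²(54°) = 0.1727 I₀.
I₃ = I₂ cos²(107° − 73°) = 0.1727 I₀ · cos²(34°) = 0.1187 I₀.
After rotation:
Unpolarized light through the first polarizer → I₁ = ½ I₀, now polarized at 19°.
I₂ = I₁ cos²(59° − 19°) = 0.5 I₀ · cos²(40°) = 0.2934 I₀.
I₃ = I₂ cos²(107° − 59°) = 0.2934 I₀ · cos²(48°) = 0.1314 I₀.
Ratio = 0.1314 / 0.1187 = 1.106.

I_new/I_old ≈ 1.11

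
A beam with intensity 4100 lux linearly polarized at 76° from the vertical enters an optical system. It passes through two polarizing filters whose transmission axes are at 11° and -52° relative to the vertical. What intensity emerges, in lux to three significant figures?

I₁ = 4100 lux · cos²(65°) = 732.3 lux.
I₂ = I₁ · cos²(63°) = 732.3 · 0.2061 = 150.9 lux.

I ≈ 151 lux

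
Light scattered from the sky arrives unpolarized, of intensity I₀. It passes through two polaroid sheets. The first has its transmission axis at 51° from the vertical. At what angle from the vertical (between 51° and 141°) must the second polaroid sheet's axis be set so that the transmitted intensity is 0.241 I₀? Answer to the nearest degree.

Unpolarized light through the first polarizer → I₁ = ½ I₀, now polarized at 51°.
Need I₂/I₀ = 0.241, so cos²(θ − 51°) = 0.241 / 0.5 = 0.482.
θ − 51° = arccos(√0.482) = 46.0°, giving θ ≈ 51 + 46.0 = 97.0°.

θ ≈ 97°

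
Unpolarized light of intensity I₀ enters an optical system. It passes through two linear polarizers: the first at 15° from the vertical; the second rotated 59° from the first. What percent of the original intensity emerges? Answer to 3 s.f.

Unpolarized light through the first polarizer → I₁ = ½ I₀, now polarized at 15°.
I₂ = I₁ cos²(59°) = 0.5 · 0.2653 I₀ = 0.1326 I₀.
That is 13.26% of the incident intensity.

≈ 13.3%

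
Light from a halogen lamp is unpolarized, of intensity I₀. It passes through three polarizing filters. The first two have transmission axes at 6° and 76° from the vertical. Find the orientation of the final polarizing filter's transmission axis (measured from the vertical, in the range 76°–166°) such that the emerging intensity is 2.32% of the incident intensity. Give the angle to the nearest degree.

Unpolarized light through the first polarizer → I₁ = ½ I₀, now polarized at 6°.
I₂ = I₁ cos²(76° − 6°) = 0.5 I₀ · cos²(70°) = 0.05849 I₀.
Need I₃/I₀ = 0.0232, so cos²(θ − 76°) = 0.0232 / 0.05849 = 0.3967.
θ − 76° = arccos(√0.3967) = 51.0°, giving θ ≈ 76 + 51.0 = 127.0°.

θ ≈ 127°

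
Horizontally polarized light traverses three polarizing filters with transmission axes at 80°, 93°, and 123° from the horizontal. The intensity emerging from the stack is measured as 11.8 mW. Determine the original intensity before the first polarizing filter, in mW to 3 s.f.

I₁ = I₀ cos²(80° − 0°) = I₀ cos²(80°) = 0.03015 I₀.
I₂ = I₁ cos²(93° − 80°) = 0.03015 I₀ · cos²(13°) = 0.02863 I₀.
I₃ = I₂ cos²(123° − 93°) = 0.02863 I₀ · cos²(30°) = 0.02147 I₀.
So 11.8 mW = 0.02147 I₀, giving I₀ = 11.8/0.02147 = 549.6 mW.

I₀ ≈ 550 mW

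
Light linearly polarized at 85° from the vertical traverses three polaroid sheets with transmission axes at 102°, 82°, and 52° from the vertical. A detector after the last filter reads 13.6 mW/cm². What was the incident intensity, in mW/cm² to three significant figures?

I₀ ≈ 22.5 mW/cm²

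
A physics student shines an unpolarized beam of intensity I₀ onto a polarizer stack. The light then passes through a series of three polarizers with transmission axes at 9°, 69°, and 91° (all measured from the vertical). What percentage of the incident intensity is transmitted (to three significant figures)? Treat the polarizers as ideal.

Unpolarized light through the first polarizer → I₁ = ½ I₀, now polarized at 9°.
I₂ = I₁ cos²(69° − 9°) = 0.5 I₀ · cos²(60°) = 0.125 I₀.
I₃ = I₂ cos²(91° − 69°) = 0.125 I₀ · cos²(22°) = 0.1075 I₀.
That is 10.75% of the incident intensity.

≈ 10.7%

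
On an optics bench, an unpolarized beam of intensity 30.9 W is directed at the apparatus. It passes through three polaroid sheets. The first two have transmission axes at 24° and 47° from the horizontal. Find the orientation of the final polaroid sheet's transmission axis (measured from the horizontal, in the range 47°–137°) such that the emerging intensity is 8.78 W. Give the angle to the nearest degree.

Unpolarized light through the first polarizer → I₁ = ½ I₀, now polarized at 24°.
I₂ = I₁ cos²(47° − 24°) = 0.5 I₀ · cos²(23°) = 0.4237 I₀.
Target fraction: 8.78 / 30.9 W = 0.2841 of I₀.
Need I₃/I₀ = 0.2841, so cos²(θ − 47°) = 0.2841 / 0.4237 = 0.6707.
θ − 47° = arccos(√0.6707) = 35.0°, giving θ ≈ 47 + 35.0 = 82.0°.

θ ≈ 82°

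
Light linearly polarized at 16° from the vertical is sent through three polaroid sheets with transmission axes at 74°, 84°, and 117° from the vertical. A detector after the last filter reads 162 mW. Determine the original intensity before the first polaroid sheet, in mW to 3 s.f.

By Malus's law, I₁ = I₀ cos²(74° − 16°) = I₀ cos²(58°) = 0.2808 I₀.
I₂ = I₁ cos²(84° − 74°) = 0.2808 I₀ · cos²(10°) = 0.2723 I₀.
I₃ = I₂ cos²(117° − 84°) = 0.2723 I₀ · cos²(33°) = 0.1916 I₀.
So 162 mW = 0.1916 I₀, giving I₀ = 162/0.1916 = 845.7 mW.

I₀ ≈ 846 mW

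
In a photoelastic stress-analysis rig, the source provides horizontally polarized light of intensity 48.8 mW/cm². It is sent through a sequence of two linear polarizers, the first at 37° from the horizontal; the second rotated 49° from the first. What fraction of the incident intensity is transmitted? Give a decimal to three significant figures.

I/I₀ ≈ 0.275

I₁ = 48.8 mW/cm² · cos²(37°) = 31.13 mW/cm².
I₂ = I₁ · cos²(49°) = 31.13 · 0.4304 = 13.4 mW/cm².
Transmitted fraction = 0.2745.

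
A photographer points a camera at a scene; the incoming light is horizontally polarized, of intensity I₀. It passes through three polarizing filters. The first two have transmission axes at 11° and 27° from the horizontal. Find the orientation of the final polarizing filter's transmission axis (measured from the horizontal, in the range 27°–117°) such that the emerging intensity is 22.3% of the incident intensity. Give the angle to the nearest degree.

θ ≈ 87°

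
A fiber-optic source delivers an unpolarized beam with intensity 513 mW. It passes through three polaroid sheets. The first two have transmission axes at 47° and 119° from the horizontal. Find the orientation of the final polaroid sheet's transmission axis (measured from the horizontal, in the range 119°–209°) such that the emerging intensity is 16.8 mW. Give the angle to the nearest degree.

θ ≈ 153°

Unpolarized light through the first polarizer → I₁ = ½ I₀, now polarized at 47°.
I₂ = I₁ cos²(119° − 47°) = 0.5 I₀ · cos²(72°) = 0.04775 I₀.
Target fraction: 16.8 / 513 mW = 0.03275 of I₀.
Need I₃/I₀ = 0.03275, so cos²(θ − 119°) = 0.03275 / 0.04775 = 0.6859.
θ − 119° = arccos(√0.6859) = 34.1°, giving θ ≈ 119 + 34.1 = 153.1°.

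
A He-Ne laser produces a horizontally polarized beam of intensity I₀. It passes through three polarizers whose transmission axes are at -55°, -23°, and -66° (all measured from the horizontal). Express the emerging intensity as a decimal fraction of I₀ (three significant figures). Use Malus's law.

≈ 0.127 I₀

By Malus's law, I₁ = I₀ cos²(-55° − 0°) = I₀ cos²(55°) = 0.329 I₀.
I₂ = I₁ cos²(-23° + 55°) = 0.329 I₀ · cos²(32°) = 0.2366 I₀.
I₃ = I₂ cos²(-66° + 23°) = 0.2366 I₀ · cos²(43°) = 0.1266 I₀.
Transmitted fraction = 0.1266.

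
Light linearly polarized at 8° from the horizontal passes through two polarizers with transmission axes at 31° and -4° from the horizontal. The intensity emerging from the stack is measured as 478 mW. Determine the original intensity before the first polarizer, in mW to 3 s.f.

I₀ ≈ 841 mW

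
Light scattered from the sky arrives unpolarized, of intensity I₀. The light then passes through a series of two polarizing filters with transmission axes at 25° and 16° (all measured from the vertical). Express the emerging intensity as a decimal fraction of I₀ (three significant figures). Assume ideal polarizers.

Unpolarized light through the first polarizer → I₁ = ½ I₀, now polarized at 25°.
I₂ = I₁ cos²(16° − 25°) = 0.5 I₀ · cos²(9°) = 0.4878 I₀.
Transmitted fraction = 0.4878.

≈ 0.488 I₀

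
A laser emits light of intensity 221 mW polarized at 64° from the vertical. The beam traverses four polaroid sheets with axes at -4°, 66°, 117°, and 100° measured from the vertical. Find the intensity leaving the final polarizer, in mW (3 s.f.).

I ≈ 1.31 mW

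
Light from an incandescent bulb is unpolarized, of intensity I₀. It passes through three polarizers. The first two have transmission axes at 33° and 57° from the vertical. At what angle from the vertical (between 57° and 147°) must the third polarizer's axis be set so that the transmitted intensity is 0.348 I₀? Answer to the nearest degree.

θ ≈ 81°

Unpolarized light through the first polarizer → I₁ = ½ I₀, now polarized at 33°.
I₂ = I₁ cos²(57° − 33°) = 0.5 I₀ · cos²(24°) = 0.4173 I₀.
Need I₃/I₀ = 0.348, so cos²(θ − 57°) = 0.348 / 0.4173 = 0.834.
θ − 57° = arccos(√0.834) = 24.0°, giving θ ≈ 57 + 24.0 = 81.0°.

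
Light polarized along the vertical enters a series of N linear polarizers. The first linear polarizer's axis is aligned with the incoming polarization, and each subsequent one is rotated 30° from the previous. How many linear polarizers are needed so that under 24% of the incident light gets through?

First polarizer is aligned with the polarization: full transmission.
Each further stage multiplies by cos²(30°) = 0.75.
After N polarizers: T = 0.75^(N−1). Require T < 0.24 ⇒ N−1 > ln(0.24)/ln(0.75) = 4.96, so N−1 ≥ 5 and N = 6.
Check: N=6 gives T = 0.2373 < 0.24; N=5 gives T = 0.3164.

N = 6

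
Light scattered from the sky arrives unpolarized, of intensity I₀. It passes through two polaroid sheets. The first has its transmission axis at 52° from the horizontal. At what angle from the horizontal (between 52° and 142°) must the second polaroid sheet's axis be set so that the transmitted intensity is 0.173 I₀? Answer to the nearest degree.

θ ≈ 106°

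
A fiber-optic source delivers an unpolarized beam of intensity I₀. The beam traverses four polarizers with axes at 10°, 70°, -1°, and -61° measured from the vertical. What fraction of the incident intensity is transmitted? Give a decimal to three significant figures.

≈ 0.00331 I₀

Unpolarized light through the first polarizer → I₁ = ½ I₀, now polarized at 10°.
I₂ = I₁ cos²(70° − 10°) = 0.5 I₀ · cos²(60°) = 0.125 I₀.
I₃ = I₂ cos²(-1° − 70°) = 0.125 I₀ · cos²(71°) = 0.01325 I₀.
I₄ = I₃ cos²(-61° + 1°) = 0.01325 I₀ · cos²(60°) = 0.003312 I₀.
Transmitted fraction = 0.003312.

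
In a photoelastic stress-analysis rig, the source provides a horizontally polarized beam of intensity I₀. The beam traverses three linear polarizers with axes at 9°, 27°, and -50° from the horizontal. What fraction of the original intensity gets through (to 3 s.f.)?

I₁ = I₀ cos²(9° − 0°) = I₀ cos²(9°) = 0.9755 I₀.
I₂ = I₁ cos²(27° − 9°) = 0.9755 I₀ · cos²(18°) = 0.8824 I₀.
I₃ = I₂ cos²(-50° − 27°) = 0.8824 I₀ · cos²(77°) = 0.04465 I₀.
Transmitted fraction = 0.04465.

≈ 0.0447 I₀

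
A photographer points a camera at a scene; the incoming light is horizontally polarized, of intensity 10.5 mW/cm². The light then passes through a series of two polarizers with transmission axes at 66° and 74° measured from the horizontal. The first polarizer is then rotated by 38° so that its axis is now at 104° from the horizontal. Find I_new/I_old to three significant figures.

I_new/I_old ≈ 0.271

Before rotation:
I₁ = I₀ cos²(66° − 0°) = I₀ cos²(66°) = 0.1654 I₀.
I₂ = I₁ cos²(74° − 66°) = 0.1654 I₀ · cos²(8°) = 0.1622 I₀.
After rotation:
I₁ = I₀ cos²(104° − 0°) = I₀ cos²(76°) = 0.05853 I₀.
I₂ = I₁ cos²(74° − 104°) = 0.05853 I₀ · cos²(30°) = 0.04389 I₀.
Ratio = 0.04389 / 0.1622 = 0.2706.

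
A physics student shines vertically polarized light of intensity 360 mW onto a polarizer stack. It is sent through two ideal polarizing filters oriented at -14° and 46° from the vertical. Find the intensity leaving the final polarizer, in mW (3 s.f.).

I ≈ 84.7 mW

I₁ = 360 mW · cos²(14°) = 338.9 mW.
I₂ = I₁ · cos²(60°) = 338.9 · 0.25 = 84.73 mW.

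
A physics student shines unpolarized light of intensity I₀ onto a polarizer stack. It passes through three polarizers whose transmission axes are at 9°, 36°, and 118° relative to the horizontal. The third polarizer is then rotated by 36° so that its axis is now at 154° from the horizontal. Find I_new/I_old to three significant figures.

I_new/I_old ≈ 11.4

Before rotation:
Unpolarized light through the first polarizer → I₁ = ½ I₀, now polarized at 9°.
I₂ = I₁ cos²(36° − 9°) = 0.5 I₀ · cos²(27°) = 0.3969 I₀.
I₃ = I₂ cos²(118° − 36°) = 0.3969 I₀ · cos²(82°) = 0.007689 I₀.
After rotation:
Unpolarized light through the first polarizer → I₁ = ½ I₀, now polarized at 9°.
I₂ = I₁ cos²(36° − 9°) = 0.5 I₀ · cos²(27°) = 0.3969 I₀.
Angle between axes 2 and 3: 62°. I₃ = 0.3969 I₀ · cos²(62°) = 0.08749 I₀.
Ratio = 0.08749 / 0.007689 = 11.38.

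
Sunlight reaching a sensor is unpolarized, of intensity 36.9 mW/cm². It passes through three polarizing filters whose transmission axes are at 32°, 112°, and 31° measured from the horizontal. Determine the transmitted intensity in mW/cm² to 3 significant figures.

I ≈ 0.0136 mW/cm²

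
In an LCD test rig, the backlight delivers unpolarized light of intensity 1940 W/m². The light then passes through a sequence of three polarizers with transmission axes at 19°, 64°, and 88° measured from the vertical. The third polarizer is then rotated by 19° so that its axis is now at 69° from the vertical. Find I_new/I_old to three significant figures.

Before rotation:
Unpolarized light through the first polarizer → I₁ = ½ I₀, now polarized at 19°.
I₂ = I₁ cos²(64° − 19°) = 0.5 I₀ · cos²(45°) = 0.25 I₀.
I₃ = I₂ cos²(88° − 64°) = 0.25 I₀ · cos²(24°) = 0.2086 I₀.
After rotation:
Unpolarized light through the first polarizer → I₁ = ½ I₀, now polarized at 19°.
I₂ = I₁ cos²(64° − 19°) = 0.5 I₀ · cos²(45°) = 0.25 I₀.
I₃ = I₂ cos²(69° − 64°) = 0.25 I₀ · cos²(5°) = 0.2481 I₀.
Ratio = 0.2481 / 0.2086 = 1.189.

I_new/I_old ≈ 1.19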